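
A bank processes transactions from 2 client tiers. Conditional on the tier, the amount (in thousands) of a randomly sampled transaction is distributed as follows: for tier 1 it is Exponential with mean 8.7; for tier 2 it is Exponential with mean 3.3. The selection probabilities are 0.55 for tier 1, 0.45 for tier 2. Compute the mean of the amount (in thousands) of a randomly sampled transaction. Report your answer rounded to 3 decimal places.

Component means — 1: 8.7; 2: 3.3.
E[X] = 0.55·8.7 + 0.45·3.3 = 6.27.

6.270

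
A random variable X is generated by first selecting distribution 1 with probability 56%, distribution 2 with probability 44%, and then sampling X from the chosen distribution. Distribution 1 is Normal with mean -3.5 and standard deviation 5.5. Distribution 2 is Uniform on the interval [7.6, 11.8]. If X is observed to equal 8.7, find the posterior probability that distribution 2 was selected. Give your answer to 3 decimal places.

Likelihoods f(8.7 | ·): 1: 0.006196; 2: 0.238095.
Posterior ∝ prior × likelihood. Numerator for 2: 0.44·0.238095 = 0.104762.
Normalizing constant: 0.56·0.006196 + 0.44·0.238095 = 0.108232.
P(2 | observation) = 0.104762 / 0.108232 = 0.967941.

0.968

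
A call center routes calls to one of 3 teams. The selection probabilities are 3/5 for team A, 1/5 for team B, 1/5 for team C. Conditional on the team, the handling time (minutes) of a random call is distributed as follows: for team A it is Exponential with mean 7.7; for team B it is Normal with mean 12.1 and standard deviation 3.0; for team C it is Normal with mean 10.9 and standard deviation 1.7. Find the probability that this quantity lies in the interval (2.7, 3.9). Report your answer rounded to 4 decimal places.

0.0614

Conditional on each team, P(2.7 < X < 3.9): A: 0.101626; B: 0.00227068; C: 1.84328e-05.
By total probability, P(2.7 < X < 3.9) = 0.6·0.101626 + 0.2·0.00227068 + 0.2·1.84328e-05 = 0.0614333.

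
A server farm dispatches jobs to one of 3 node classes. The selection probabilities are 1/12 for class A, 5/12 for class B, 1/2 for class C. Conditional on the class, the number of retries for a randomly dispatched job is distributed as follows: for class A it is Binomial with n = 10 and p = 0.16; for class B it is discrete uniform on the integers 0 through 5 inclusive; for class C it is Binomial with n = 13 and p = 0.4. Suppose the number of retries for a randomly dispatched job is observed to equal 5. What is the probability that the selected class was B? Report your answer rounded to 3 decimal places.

0.384

Likelihoods P(X=5 | ·): A: 0.0110509; B: 0.166667; C: 0.221355.
Posterior ∝ prior × likelihood. Numerator for B: 0.416667·0.166667 = 0.0694444.
Normalizing constant: 0.0833333·0.0110509 + 0.416667·0.166667 + 0.5·0.221355 = 0.181043.
P(B | observation) = 0.0694444 / 0.181043 = 0.383581.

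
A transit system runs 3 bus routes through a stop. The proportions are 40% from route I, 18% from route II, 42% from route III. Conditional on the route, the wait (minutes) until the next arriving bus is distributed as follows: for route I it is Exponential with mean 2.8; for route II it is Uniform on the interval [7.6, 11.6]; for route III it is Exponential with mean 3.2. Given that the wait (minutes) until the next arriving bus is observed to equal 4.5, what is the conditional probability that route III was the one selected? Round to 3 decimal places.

0.529

Likelihoods f(4.5 | ·): I: 0.0715927; II: 0; III: 0.0765814.
Posterior ∝ prior × likelihood. Numerator for III: 0.42·0.0765814 = 0.0321642.
Normalizing constant: 0.4·0.0715927 + 0.18·0 + 0.42·0.0765814 = 0.0608013.
P(III | observation) = 0.0321642 / 0.0608013 = 0.529005.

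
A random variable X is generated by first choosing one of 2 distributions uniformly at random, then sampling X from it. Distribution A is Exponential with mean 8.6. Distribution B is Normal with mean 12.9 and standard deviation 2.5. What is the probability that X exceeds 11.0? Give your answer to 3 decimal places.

0.527

Conditional on each component, P(X > 11.0): A: 0.278296; B: 0.776373.
By total probability, P(X > 11.0) = 0.5·0.278296 + 0.5·0.776373 = 0.527334.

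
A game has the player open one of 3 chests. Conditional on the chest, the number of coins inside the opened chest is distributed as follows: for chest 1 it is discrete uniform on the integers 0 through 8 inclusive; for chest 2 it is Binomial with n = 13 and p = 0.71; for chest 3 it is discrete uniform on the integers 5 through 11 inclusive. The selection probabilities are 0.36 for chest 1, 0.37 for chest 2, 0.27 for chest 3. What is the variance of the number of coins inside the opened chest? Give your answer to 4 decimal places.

9.8201

Per component, 1: μ=4, E[X²]=22.6667; 2: μ=9.23, E[X²]=87.8696; 3: μ=8, E[X²]=68.
E[X] = 0.36·4 + 0.37·9.23 + 0.27·8 = 7.0151.
E[X²] = 0.36·22.6667 + 0.37·87.8696 + 0.27·68 = 59.0318.
Var(X) = E[X²] − (E[X])² = 59.0318 − 49.2116 = 9.82012.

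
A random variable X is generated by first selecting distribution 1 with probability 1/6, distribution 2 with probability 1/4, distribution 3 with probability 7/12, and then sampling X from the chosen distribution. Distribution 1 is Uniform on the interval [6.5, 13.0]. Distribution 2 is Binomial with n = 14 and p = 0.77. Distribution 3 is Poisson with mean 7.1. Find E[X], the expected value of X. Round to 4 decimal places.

8.4617

Component means — 1: 9.75; 2: 10.78; 3: 7.1.
E[X] = 0.166667·9.75 + 0.25·10.78 + 0.583333·7.1 = 8.46167.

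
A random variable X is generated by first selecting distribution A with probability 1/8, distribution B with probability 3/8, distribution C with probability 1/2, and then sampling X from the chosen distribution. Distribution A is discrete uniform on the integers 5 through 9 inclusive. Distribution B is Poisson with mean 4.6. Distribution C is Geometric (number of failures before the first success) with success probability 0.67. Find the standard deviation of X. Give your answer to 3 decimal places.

2.902

Per component, A: μ=7, E[X²]=51; B: μ=4.6, E[X²]=25.76; C: μ=0.492537, E[X²]=0.977723.
E[X] = 0.125·7 + 0.375·4.6 + 0.5·0.492537 = 2.84627.
E[X²] = 0.125·51 + 0.375·25.76 + 0.5·0.977723 = 16.5239.
Var(X) = E[X²] − (E[X])² = 16.5239 − 8.10125 = 8.42262.
SD(X) = √8.42262 = 2.90217.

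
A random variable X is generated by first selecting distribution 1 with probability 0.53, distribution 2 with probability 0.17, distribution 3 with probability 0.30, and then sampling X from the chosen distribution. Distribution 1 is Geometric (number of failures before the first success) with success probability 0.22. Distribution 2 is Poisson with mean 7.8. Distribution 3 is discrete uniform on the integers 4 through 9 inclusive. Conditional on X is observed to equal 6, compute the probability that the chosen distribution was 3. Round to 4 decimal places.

Likelihoods P(X=6 | ·): 1: 0.0495439; 2: 0.128156; 3: 0.166667.
Posterior ∝ prior × likelihood. Numerator for 3: 0.3·0.166667 = 0.05.
Normalizing constant: 0.53·0.0495439 + 0.17·0.128156 + 0.3·0.166667 = 0.0980448.
P(3 | observation) = 0.05 / 0.0980448 = 0.509971.

0.5100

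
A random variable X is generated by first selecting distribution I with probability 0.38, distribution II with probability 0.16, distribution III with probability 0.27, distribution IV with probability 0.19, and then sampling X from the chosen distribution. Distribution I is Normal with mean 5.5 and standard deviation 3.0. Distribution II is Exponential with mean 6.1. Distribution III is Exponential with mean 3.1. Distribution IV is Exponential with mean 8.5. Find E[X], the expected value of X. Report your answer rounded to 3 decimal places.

5.518

Component means — I: 5.5; II: 6.1; III: 3.1; IV: 8.5.
E[X] = 0.38·5.5 + 0.16·6.1 + 0.27·3.1 + 0.19·8.5 = 5.518.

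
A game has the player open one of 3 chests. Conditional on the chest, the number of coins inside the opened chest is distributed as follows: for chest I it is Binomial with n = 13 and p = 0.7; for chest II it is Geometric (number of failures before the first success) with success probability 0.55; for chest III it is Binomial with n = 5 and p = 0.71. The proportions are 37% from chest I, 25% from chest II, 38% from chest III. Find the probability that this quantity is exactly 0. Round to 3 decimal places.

0.138

Conditional on each chest, P(X = 0): I: 1.59432e-07; II: 0.55; III: 0.00205111.
By total probability, P(X = 0) = 0.37·1.59432e-07 + 0.25·0.55 + 0.38·0.00205111 = 0.138279.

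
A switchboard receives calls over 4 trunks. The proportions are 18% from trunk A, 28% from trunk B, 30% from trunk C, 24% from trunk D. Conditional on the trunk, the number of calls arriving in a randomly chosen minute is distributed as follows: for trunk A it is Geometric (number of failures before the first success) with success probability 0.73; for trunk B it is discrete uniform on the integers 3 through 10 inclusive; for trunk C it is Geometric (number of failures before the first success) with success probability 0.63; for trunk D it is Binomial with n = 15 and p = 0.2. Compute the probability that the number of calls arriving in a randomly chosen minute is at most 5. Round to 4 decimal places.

Conditional on each trunk, P(X ≤ 5): A: 0.999613; B: 0.375; C: 0.997434; D: 0.938949.
By total probability, P(X ≤ 5) = 0.18·0.999613 + 0.28·0.375 + 0.3·0.997434 + 0.24·0.938949 = 0.809508.

0.8095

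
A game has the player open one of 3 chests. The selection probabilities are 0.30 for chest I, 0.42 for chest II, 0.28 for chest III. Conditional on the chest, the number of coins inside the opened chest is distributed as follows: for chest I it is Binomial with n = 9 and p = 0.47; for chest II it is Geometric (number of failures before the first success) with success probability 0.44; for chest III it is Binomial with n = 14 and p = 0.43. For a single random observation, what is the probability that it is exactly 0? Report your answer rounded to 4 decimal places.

Conditional on each chest, P(X = 0): I: 0.00329976; II: 0.44; III: 0.000382162.
By total probability, P(X = 0) = 0.3·0.00329976 + 0.42·0.44 + 0.28·0.000382162 = 0.185897.

0.1859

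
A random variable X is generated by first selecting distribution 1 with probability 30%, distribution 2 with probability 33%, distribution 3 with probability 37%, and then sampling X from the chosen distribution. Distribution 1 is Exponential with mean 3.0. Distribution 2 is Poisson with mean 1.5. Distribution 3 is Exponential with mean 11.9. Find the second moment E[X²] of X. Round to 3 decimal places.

For each component E[X²] = Var + (mean)², giving 1: 18; 2: 3.75; 3: 283.22.
Overall E[X²] = 0.3·18 + 0.33·3.75 + 0.37·283.22 = 111.429.

111.429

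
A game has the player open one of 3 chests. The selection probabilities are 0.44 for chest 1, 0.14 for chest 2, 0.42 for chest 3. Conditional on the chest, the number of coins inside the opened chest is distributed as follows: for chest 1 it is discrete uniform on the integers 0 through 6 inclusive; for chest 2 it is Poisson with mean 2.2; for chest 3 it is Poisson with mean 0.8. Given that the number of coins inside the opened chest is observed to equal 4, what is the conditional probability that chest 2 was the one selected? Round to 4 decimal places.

Likelihoods P(X=4 | ·): 1: 0.142857; 2: 0.108151; 3: 0.00766855.
Posterior ∝ prior × likelihood. Numerator for 2: 0.14·0.108151 = 0.0151412.
Normalizing constant: 0.44·0.142857 + 0.14·0.108151 + 0.42·0.00766855 = 0.0812191.
P(2 | observation) = 0.0151412 / 0.0812191 = 0.186424.

0.1864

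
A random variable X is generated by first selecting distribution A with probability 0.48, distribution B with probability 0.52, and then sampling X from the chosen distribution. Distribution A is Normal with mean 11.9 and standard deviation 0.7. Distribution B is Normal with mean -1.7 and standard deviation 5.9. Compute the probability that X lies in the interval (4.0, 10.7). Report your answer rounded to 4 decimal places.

0.0983

Conditional on each component, P(4.0 < X < 10.7): A: 0.0432381; B: 0.149207.
By total probability, P(4.0 < X < 10.7) = 0.48·0.0432381 + 0.52·0.149207 = 0.0983418.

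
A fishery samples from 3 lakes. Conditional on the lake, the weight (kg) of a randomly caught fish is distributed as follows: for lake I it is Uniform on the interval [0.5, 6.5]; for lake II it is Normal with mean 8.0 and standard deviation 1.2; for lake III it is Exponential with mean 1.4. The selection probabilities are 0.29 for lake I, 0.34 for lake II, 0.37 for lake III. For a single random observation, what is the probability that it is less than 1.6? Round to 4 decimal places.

0.3052

Conditional on each lake, P(X < 1.6): I: 0.183333; II: 4.8213e-08; III: 0.681093.
By total probability, P(X < 1.6) = 0.29·0.183333 + 0.34·4.8213e-08 + 0.37·0.681093 = 0.305171.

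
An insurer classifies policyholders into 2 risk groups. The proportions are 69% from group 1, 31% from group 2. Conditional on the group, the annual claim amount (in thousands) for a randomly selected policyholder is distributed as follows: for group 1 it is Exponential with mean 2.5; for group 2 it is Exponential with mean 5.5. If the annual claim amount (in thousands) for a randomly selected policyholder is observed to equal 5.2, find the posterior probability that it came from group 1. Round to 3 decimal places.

Likelihoods f(5.2 | ·): 1: 0.0499721; 2: 0.0706369.
Posterior ∝ prior × likelihood. Numerator for 1: 0.69·0.0499721 = 0.0344807.
Normalizing constant: 0.69·0.0499721 + 0.31·0.0706369 = 0.0563782.
P(1 | observation) = 0.0344807 / 0.0563782 = 0.611597.

0.612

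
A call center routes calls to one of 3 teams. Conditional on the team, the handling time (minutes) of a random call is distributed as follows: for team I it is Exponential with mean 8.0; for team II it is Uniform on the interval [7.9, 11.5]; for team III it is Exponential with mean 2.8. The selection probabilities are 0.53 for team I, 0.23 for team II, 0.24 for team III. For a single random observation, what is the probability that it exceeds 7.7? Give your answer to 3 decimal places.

0.448

Conditional on each team, P(X > 7.7): I: 0.381937; II: 1; III: 0.0639279.
By total probability, P(X > 7.7) = 0.53·0.381937 + 0.23·1 + 0.24·0.0639279 = 0.447769.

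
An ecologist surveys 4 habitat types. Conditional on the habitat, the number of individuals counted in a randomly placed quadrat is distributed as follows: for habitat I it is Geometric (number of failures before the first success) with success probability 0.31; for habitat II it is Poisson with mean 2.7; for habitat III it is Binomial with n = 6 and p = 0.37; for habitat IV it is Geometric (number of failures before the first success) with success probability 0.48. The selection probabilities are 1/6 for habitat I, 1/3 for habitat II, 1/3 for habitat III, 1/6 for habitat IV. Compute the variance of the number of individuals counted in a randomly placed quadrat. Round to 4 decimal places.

Per component, I: μ=2.22581, E[X²]=12.1342; II: μ=2.7, E[X²]=9.99; III: μ=2.22, E[X²]=6.327; IV: μ=1.08333, E[X²]=3.43056.
E[X] = 0.166667·2.22581 + 0.333333·2.7 + 0.333333·2.22 + 0.166667·1.08333 = 2.19152.
E[X²] = 0.166667·12.1342 + 0.333333·9.99 + 0.333333·6.327 + 0.166667·3.43056 = 8.03313.
Var(X) = E[X²] − (E[X])² = 8.03313 − 4.80277 = 3.23036.

3.2304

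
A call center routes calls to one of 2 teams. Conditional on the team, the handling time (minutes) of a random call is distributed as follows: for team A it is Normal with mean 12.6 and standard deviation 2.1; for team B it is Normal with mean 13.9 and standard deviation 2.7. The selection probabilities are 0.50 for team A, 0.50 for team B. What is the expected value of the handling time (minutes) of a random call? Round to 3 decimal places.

Component means — A: 12.6; B: 13.9.
E[X] = 0.5·12.6 + 0.5·13.9 = 13.25.

13.250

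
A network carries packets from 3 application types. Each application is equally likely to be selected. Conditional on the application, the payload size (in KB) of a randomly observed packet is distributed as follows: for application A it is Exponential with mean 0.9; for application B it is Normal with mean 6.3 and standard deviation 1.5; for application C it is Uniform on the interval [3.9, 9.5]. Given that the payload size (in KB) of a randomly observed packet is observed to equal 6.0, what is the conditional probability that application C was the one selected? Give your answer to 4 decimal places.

Likelihoods f(6.0 | ·): A: 0.00141404; B: 0.260695; C: 0.178571.
Posterior ∝ prior × likelihood. Numerator for C: 0.333333·0.178571 = 0.0595238.
Normalizing constant: 0.333333·0.00141404 + 0.333333·0.260695 + 0.333333·0.178571 = 0.146894.
P(C | observation) = 0.0595238 / 0.146894 = 0.405217.

0.4052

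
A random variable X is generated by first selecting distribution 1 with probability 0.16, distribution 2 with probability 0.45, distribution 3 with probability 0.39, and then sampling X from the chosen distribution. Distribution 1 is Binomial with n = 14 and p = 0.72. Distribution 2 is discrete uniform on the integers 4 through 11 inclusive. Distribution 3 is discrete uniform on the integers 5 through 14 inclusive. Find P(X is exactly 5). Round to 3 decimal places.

0.096

Conditional on each component, P(X = 5): 1: 0.00409778; 2: 0.125; 3: 0.1.
By total probability, P(X = 5) = 0.16·0.00409778 + 0.45·0.125 + 0.39·0.1 = 0.0959056.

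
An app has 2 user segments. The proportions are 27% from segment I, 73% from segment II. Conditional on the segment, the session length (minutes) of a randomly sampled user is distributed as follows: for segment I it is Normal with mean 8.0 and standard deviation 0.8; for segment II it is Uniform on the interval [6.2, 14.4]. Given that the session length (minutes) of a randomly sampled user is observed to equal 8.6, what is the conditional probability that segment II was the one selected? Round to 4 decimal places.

0.4669

Likelihoods f(8.6 | ·): I: 0.376422; II: 0.121951.
Posterior ∝ prior × likelihood. Numerator for II: 0.73·0.121951 = 0.0890244.
Normalizing constant: 0.27·0.376422 + 0.73·0.121951 = 0.190658.
P(II | observation) = 0.0890244 / 0.190658 = 0.466932.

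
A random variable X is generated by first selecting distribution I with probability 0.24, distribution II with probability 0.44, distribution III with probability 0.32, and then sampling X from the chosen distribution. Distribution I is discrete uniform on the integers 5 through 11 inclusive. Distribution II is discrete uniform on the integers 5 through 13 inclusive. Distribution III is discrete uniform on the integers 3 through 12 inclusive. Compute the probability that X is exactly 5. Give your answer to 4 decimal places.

0.1152

Conditional on each component, P(X = 5): I: 0.142857; II: 0.111111; III: 0.1.
By total probability, P(X = 5) = 0.24·0.142857 + 0.44·0.111111 + 0.32·0.1 = 0.115175.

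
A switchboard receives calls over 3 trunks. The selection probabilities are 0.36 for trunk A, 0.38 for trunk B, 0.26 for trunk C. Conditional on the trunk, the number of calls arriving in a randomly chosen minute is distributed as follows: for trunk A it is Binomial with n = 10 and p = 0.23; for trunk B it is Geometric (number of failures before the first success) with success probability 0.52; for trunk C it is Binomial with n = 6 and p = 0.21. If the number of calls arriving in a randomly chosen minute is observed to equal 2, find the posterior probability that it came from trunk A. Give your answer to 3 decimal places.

Likelihoods P(X=2 | ·): A: 0.294167; B: 0.119808; C: 0.257655.
Posterior ∝ prior × likelihood. Numerator for A: 0.36·0.294167 = 0.1059.
Normalizing constant: 0.36·0.294167 + 0.38·0.119808 + 0.26·0.257655 = 0.218417.
P(A | observation) = 0.1059 / 0.218417 = 0.484852.

0.485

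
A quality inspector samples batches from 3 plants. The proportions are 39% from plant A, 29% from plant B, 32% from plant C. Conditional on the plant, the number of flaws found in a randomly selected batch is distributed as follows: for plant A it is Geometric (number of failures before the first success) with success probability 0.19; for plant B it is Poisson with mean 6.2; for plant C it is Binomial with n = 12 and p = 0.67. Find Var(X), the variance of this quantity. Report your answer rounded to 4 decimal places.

Per component, A: μ=4.26316, E[X²]=40.6122; B: μ=6.2, E[X²]=44.64; C: μ=8.04, E[X²]=67.2948.
E[X] = 0.39·4.26316 + 0.29·6.2 + 0.32·8.04 = 6.03343.
E[X²] = 0.39·40.6122 + 0.29·44.64 + 0.32·67.2948 = 50.3187.
Var(X) = E[X²] − (E[X])² = 50.3187 − 36.4023 = 13.9164.

13.9164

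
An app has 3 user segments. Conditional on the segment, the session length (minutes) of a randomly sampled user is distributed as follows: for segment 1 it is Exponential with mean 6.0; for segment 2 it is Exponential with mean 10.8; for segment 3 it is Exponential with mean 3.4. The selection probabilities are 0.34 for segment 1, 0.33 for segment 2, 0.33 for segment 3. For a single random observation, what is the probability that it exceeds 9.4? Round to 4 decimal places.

0.2300

Conditional on each segment, P(X > 9.4): 1: 0.20874; 2: 0.418796; 3: 0.0629946.
By total probability, P(X > 9.4) = 0.34·0.20874 + 0.33·0.418796 + 0.33·0.0629946 = 0.229963.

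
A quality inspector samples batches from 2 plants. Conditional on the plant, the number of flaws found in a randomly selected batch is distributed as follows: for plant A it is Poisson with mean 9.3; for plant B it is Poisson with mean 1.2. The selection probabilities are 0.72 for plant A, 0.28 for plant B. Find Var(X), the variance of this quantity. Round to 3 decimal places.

Per component, A: μ=9.3, E[X²]=95.79; B: μ=1.2, E[X²]=2.64.
E[X] = 0.72·9.3 + 0.28·1.2 = 7.032.
E[X²] = 0.72·95.79 + 0.28·2.64 = 69.708.
Var(X) = E[X²] − (E[X])² = 69.708 − 49.449 = 20.259.

20.259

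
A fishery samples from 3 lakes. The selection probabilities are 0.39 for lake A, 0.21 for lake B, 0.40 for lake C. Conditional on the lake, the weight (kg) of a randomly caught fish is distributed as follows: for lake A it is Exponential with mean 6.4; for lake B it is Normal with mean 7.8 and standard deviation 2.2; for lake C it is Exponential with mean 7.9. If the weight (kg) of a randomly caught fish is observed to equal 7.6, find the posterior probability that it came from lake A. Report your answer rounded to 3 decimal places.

Likelihoods f(7.6 | ·): A: 0.0476536; B: 0.18059; C: 0.0483694.
Posterior ∝ prior × likelihood. Numerator for A: 0.39·0.0476536 = 0.0185849.
Normalizing constant: 0.39·0.0476536 + 0.21·0.18059 + 0.4·0.0483694 = 0.0758565.
P(A | observation) = 0.0185849 / 0.0758565 = 0.245001.

0.245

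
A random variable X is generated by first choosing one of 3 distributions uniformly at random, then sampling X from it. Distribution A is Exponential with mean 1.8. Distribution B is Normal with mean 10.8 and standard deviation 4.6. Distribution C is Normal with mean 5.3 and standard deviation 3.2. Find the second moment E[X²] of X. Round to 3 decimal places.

For each component E[X²] = Var + (mean)², giving A: 6.48; B: 137.8; C: 38.33.
Overall E[X²] = 0.333333·6.48 + 0.333333·137.8 + 0.333333·38.33 = 60.87.

60.870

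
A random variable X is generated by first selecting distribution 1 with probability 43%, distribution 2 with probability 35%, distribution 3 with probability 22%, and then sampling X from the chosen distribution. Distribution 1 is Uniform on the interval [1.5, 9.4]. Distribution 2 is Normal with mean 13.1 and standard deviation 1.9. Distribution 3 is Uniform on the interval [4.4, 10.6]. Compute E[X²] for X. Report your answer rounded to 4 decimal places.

89.4152

For each component E[X²] = Var + (mean)², giving 1: 34.9033; 2: 175.22; 3: 59.4533.
Overall E[X²] = 0.43·34.9033 + 0.35·175.22 + 0.22·59.4533 = 89.4152.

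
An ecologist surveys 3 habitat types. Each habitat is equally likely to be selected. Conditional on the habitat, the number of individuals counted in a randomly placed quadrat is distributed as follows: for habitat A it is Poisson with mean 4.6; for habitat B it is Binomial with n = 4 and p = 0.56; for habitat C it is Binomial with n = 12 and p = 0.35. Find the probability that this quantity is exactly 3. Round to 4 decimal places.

Conditional on each habitat, P(X = 3): A: 0.163068; B: 0.309084; C: 0.195365.
By total probability, P(X = 3) = 0.333333·0.163068 + 0.333333·0.309084 + 0.333333·0.195365 = 0.222506.

0.2225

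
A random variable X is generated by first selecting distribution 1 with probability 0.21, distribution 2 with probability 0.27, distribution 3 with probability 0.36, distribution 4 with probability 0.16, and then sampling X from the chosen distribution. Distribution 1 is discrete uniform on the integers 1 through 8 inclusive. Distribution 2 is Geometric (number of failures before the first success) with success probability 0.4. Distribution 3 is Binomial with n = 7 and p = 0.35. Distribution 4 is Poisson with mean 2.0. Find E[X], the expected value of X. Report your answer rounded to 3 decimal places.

Component means — 1: 4.5; 2: 1.5; 3: 2.45; 4: 2.
E[X] = 0.21·4.5 + 0.27·1.5 + 0.36·2.45 + 0.16·2 = 2.552.

2.552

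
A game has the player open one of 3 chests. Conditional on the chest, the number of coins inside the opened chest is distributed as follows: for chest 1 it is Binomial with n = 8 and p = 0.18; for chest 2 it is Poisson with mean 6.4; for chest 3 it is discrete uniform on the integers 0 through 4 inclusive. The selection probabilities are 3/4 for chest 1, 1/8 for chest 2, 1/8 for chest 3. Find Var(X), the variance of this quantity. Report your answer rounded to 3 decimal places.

4.574

Per component, 1: μ=1.44, E[X²]=3.2544; 2: μ=6.4, E[X²]=47.36; 3: μ=2, E[X²]=6.
E[X] = 0.75·1.44 + 0.125·6.4 + 0.125·2 = 2.13.
E[X²] = 0.75·3.2544 + 0.125·47.36 + 0.125·6 = 9.1108.
Var(X) = E[X²] − (E[X])² = 9.1108 − 4.5369 = 4.5739.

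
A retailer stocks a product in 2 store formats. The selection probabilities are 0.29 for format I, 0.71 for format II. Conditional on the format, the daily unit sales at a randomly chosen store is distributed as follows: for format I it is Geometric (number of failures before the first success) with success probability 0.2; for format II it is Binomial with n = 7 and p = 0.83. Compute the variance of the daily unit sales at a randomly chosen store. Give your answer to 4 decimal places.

7.1758

Per component, I: μ=4, E[X²]=36; II: μ=5.81, E[X²]=34.7438.
E[X] = 0.29·4 + 0.71·5.81 = 5.2851.
E[X²] = 0.29·36 + 0.71·34.7438 = 35.1081.
Var(X) = E[X²] − (E[X])² = 35.1081 − 27.9323 = 7.17582.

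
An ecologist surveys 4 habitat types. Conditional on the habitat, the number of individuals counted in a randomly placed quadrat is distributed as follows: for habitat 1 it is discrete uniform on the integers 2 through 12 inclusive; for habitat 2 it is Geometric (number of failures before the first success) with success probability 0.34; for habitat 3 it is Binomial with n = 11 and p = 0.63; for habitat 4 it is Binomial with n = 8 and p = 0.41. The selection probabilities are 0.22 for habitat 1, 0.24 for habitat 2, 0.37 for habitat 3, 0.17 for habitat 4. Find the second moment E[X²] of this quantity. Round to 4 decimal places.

36.1304

For each component E[X²] = Var + (mean)², giving 1: 59; 2: 9.47751; 3: 50.589; 4: 12.6936.
Overall E[X²] = 0.22·59 + 0.24·9.47751 + 0.37·50.589 + 0.17·12.6936 = 36.1304.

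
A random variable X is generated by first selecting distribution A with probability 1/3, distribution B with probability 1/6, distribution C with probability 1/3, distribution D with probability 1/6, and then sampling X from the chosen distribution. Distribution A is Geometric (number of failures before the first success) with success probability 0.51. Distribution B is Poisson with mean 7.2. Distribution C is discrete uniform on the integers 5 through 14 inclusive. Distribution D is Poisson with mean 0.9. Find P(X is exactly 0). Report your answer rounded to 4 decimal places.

Conditional on each component, P(X = 0): A: 0.51; B: 0.000746586; C: 0; D: 0.40657.
By total probability, P(X = 0) = 0.333333·0.51 + 0.166667·0.000746586 + 0.333333·0 + 0.166667·0.40657 = 0.237886.

0.2379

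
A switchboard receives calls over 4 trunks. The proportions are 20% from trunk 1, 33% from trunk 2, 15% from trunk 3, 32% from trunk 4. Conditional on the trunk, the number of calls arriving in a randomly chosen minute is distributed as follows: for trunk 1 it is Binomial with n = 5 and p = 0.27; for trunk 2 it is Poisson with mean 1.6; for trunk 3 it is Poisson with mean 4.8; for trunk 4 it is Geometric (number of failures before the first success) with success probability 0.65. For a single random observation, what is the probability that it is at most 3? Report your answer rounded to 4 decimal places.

Conditional on each trunk, P(X ≤ 3): 1: 0.979168; 2: 0.921187; 3: 0.29423; 4: 0.984994.
By total probability, P(X ≤ 3) = 0.2·0.979168 + 0.33·0.921187 + 0.15·0.29423 + 0.32·0.984994 = 0.859158.

0.8592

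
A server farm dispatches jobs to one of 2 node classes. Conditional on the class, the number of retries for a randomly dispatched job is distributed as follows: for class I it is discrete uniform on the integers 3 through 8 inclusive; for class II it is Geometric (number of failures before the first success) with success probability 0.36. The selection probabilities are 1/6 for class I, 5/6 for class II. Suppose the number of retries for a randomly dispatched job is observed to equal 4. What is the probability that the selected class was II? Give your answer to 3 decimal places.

Likelihoods P(X=4 | ·): I: 0.166667; II: 0.060398.
Posterior ∝ prior × likelihood. Numerator for II: 0.833333·0.060398 = 0.0503316.
Normalizing constant: 0.166667·0.166667 + 0.833333·0.060398 = 0.0781094.
P(II | observation) = 0.0503316 / 0.0781094 = 0.644374.

0.644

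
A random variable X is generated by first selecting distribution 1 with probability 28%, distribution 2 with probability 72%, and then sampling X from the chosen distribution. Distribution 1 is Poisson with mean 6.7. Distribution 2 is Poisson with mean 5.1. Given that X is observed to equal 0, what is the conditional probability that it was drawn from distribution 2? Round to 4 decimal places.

0.9272

Likelihoods P(X=0 | ·): 1: 0.00123091; 2: 0.00609675.
Posterior ∝ prior × likelihood. Numerator for 2: 0.72·0.00609675 = 0.00438966.
Normalizing constant: 0.28·0.00123091 + 0.72·0.00609675 = 0.00473431.
P(2 | observation) = 0.00438966 / 0.00473431 = 0.927201.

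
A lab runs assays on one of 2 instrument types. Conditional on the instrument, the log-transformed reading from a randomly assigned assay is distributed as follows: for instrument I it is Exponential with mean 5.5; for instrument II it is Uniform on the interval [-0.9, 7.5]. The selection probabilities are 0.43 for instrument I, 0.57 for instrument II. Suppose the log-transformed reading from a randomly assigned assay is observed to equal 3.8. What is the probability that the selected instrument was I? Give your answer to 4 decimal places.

0.3660

Likelihoods f(3.8 | ·): I: 0.0911128; II: 0.119048.
Posterior ∝ prior × likelihood. Numerator for I: 0.43·0.0911128 = 0.0391785.
Normalizing constant: 0.43·0.0911128 + 0.57·0.119048 = 0.107036.
P(I | observation) = 0.0391785 / 0.107036 = 0.366032.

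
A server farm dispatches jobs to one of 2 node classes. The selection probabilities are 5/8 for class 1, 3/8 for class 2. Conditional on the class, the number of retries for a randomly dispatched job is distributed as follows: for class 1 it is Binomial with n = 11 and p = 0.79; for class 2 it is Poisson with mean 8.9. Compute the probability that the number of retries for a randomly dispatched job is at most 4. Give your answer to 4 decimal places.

Conditional on each class, P(X ≤ 4): 1: 0.00265148; 2: 0.0584325.
By total probability, P(X ≤ 4) = 0.625·0.00265148 + 0.375·0.0584325 = 0.0235694.

0.0236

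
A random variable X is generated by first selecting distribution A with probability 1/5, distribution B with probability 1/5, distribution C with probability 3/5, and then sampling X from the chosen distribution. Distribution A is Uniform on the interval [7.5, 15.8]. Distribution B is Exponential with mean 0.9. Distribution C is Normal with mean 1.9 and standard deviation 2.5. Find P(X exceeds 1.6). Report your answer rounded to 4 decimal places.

Conditional on each component, P(X > 1.6): A: 1; B: 0.169013; C: 0.547758.
By total probability, P(X > 1.6) = 0.2·1 + 0.2·0.169013 + 0.6·0.547758 = 0.562458.

0.5625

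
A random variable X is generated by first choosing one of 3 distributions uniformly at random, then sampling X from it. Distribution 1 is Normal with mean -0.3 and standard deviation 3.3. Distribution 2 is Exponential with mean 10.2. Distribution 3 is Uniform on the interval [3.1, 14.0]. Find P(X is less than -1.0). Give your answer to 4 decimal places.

Conditional on each component, P(X < -1.0): 1: 0.416006; 2: 0; 3: 0.
By total probability, P(X < -1.0) = 0.333333·0.416006 + 0.333333·0 + 0.333333·0 = 0.138669.

0.1387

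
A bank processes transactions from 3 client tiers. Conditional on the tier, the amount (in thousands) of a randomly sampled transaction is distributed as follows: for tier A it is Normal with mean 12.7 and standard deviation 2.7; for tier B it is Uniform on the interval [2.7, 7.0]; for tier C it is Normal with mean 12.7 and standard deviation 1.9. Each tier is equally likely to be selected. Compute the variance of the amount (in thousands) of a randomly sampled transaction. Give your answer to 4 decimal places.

Per component, A: μ=12.7, E[X²]=168.58; B: μ=4.85, E[X²]=25.0633; C: μ=12.7, E[X²]=164.9.
E[X] = 0.333333·12.7 + 0.333333·4.85 + 0.333333·12.7 = 10.0833.
E[X²] = 0.333333·168.58 + 0.333333·25.0633 + 0.333333·164.9 = 119.514.
Var(X) = E[X²] − (E[X])² = 119.514 − 101.674 = 17.8408.

17.8408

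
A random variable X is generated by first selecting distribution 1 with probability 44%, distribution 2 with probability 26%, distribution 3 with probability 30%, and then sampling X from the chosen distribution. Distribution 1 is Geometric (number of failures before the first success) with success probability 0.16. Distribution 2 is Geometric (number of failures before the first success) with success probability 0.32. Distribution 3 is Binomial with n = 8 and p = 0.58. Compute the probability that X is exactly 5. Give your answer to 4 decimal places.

0.1232

Conditional on each component, P(X = 5): 1: 0.0669139; 2: 0.0465259; 3: 0.272318.
By total probability, P(X = 5) = 0.44·0.0669139 + 0.26·0.0465259 + 0.3·0.272318 = 0.123234.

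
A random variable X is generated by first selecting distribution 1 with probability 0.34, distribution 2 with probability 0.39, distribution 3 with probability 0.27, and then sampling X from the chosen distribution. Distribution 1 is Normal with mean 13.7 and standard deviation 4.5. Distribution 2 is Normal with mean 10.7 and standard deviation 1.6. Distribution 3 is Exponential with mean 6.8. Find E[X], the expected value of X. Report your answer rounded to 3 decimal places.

Component means — 1: 13.7; 2: 10.7; 3: 6.8.
E[X] = 0.34·13.7 + 0.39·10.7 + 0.27·6.8 = 10.667.

10.667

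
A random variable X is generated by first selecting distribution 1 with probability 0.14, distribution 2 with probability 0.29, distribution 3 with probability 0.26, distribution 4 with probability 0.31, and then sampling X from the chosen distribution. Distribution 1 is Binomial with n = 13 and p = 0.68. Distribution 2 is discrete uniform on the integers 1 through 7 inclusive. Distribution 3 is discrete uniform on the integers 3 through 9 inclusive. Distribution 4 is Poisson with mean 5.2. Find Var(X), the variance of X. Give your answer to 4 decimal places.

6.5104

Per component, 1: μ=8.84, E[X²]=80.9744; 2: μ=4, E[X²]=20; 3: μ=6, E[X²]=40; 4: μ=5.2, E[X²]=32.24.
E[X] = 0.14·8.84 + 0.29·4 + 0.26·6 + 0.31·5.2 = 5.5696.
E[X²] = 0.14·80.9744 + 0.29·20 + 0.26·40 + 0.31·32.24 = 37.5308.
Var(X) = E[X²] − (E[X])² = 37.5308 − 31.0204 = 6.51037.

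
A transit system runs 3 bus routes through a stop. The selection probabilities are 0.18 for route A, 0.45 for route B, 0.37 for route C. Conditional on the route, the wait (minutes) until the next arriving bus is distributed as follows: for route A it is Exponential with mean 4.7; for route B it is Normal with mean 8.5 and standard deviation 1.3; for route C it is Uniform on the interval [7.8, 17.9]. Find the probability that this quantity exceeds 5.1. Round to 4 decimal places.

0.8788

Conditional on each route, P(X > 5.1): A: 0.337866; B: 0.995544; C: 1.
By total probability, P(X > 5.1) = 0.18·0.337866 + 0.45·0.995544 + 0.37·1 = 0.87881.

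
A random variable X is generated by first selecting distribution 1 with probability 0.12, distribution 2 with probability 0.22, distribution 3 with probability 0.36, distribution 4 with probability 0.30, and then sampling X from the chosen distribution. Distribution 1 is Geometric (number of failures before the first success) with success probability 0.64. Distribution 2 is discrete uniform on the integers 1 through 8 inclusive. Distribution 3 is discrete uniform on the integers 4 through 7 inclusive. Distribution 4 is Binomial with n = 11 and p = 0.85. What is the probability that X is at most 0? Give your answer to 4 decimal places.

Conditional on each component, P(X ≤ 0): 1: 0.64; 2: 0; 3: 0; 4: 8.64976e-10.
By total probability, P(X ≤ 0) = 0.12·0.64 + 0.22·0 + 0.36·0 + 0.3·8.64976e-10 = 0.0768.

0.0768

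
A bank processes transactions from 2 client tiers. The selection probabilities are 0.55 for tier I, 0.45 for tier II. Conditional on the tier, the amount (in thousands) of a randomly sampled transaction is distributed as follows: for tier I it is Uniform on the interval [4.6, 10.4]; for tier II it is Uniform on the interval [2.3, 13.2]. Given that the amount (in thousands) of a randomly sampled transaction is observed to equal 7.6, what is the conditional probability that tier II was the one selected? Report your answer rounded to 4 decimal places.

Likelihoods f(7.6 | ·): I: 0.172414; II: 0.0917431.
Posterior ∝ prior × likelihood. Numerator for II: 0.45·0.0917431 = 0.0412844.
Normalizing constant: 0.55·0.172414 + 0.45·0.0917431 = 0.136112.
P(II | observation) = 0.0412844 / 0.136112 = 0.303312.

0.3033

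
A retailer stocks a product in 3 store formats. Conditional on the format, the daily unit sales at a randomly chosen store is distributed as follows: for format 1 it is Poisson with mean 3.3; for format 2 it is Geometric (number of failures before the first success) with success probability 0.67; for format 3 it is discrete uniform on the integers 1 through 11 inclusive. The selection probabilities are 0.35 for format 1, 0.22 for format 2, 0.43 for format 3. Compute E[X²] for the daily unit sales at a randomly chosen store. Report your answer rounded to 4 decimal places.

For each component E[X²] = Var + (mean)², giving 1: 14.19; 2: 0.977723; 3: 46.
Overall E[X²] = 0.35·14.19 + 0.22·0.977723 + 0.43·46 = 24.9616.

24.9616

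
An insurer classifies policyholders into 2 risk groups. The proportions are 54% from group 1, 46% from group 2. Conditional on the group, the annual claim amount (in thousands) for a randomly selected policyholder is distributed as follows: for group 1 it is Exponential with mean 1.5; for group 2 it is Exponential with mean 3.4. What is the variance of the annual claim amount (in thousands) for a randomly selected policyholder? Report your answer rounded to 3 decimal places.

Per component, 1: μ=1.5, E[X²]=4.5; 2: μ=3.4, E[X²]=23.12.
E[X] = 0.54·1.5 + 0.46·3.4 = 2.374.
E[X²] = 0.54·4.5 + 0.46·23.12 = 13.0652.
Var(X) = E[X²] − (E[X])² = 13.0652 − 5.63588 = 7.42932.

7.429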